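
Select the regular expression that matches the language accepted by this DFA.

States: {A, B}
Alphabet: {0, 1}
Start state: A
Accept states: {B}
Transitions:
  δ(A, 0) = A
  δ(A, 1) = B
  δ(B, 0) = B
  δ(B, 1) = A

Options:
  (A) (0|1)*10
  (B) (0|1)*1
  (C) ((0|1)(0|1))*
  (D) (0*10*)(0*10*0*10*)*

Check each option against the DFA on short strings; one disagreement eliminates an option:
  (A) (0|1)*10: on '1' the DFA goes A → B and accepts (B ∈ Accept), but the regex does not match it → eliminate
  (B) (0|1)*1: on '10' the DFA goes A → B → B and accepts (B ∈ Accept), but the regex does not match it → eliminate
  (C) ((0|1)(0|1))*: on ε the DFA stays in A and rejects (A ∉ Accept), but the regex matches it → eliminate
  (D) (0*10*)(0*10*0*10*)*: agrees with the DFA on every string of length ≤ 6
Only (D) is consistent with the DFA.
(D) (0*10*)(0*10*0*10*)*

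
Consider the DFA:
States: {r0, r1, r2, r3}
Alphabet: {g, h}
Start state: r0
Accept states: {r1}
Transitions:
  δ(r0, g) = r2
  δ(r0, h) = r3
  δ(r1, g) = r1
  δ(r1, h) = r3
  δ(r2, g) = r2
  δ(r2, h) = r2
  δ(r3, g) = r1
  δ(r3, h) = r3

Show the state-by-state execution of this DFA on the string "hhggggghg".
read 'h': r0 → r3
  read 'h': r3 → r3
  read 'g': r3 → r1
  read 'g': r1 → r1
  read 'g': r1 → r1
  read 'g': r1 → r1
  read 'g': r1 → r1
  read 'h': r1 → r3
  read 'g': r3 → r1
r0 -> r3 -> r3 -> r1 -> r1 -> r1 -> r1 -> r1 -> r3 -> r1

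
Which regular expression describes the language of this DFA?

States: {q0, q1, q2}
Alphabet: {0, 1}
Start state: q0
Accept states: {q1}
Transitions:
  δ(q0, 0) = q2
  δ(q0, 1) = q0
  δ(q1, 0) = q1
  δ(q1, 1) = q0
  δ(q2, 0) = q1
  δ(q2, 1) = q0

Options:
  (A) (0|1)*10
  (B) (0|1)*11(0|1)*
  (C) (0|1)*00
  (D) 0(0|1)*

Check each option against the DFA on short strings; one disagreement eliminates an option:
  (A) (0|1)*10: on '00' the DFA goes q0 → q2 → q1 and accepts (q1 ∈ Accept), but the regex does not match it → eliminate
  (B) (0|1)*11(0|1)*: on '00' the DFA goes q0 → q2 → q1 and accepts (q1 ∈ Accept), but the regex does not match it → eliminate
  (C) (0|1)*00: agrees with the DFA on every string of length ≤ 6
  (D) 0(0|1)*: on '0' the DFA goes q0 → q2 and rejects (q2 ∉ Accept), but the regex matches it → eliminate
Only (C) is consistent with the DFA.
(C) (0|1)*00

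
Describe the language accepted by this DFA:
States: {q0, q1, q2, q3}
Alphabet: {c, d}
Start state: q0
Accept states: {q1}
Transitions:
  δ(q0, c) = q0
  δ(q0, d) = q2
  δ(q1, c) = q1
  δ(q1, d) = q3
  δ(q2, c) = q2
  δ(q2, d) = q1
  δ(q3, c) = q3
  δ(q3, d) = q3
Testing a few strings:
  'ddc' → accept
  'c' → reject
  'dccc' → reject
  'cc' → reject
State roles: q0=zero d's; q1=two d's; q2=one d; q3=≥ three d's (dead)
All strings over {c,d} containing exactly two d's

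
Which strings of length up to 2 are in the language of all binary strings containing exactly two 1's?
11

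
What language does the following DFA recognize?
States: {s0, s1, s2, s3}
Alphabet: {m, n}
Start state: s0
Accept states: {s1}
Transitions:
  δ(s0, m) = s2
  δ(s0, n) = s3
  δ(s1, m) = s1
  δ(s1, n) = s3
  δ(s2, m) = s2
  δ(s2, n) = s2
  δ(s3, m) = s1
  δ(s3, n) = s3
Testing a few strings:
  'mmm' → reject
  'nm' → accept
  'mmnn' → reject
  'nnm' → accept
State roles: s0=no input read; s1=started with n, last symbol m; s2=started with m (dead); s3=started with n, last symbol n
All strings over {m,n} that start with n and end with m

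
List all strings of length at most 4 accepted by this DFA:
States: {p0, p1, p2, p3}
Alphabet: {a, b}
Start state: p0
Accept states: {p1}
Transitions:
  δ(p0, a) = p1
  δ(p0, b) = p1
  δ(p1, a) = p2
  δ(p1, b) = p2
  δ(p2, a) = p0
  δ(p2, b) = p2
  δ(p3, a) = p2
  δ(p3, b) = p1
a, b, aaaa, aaab, abaa, abab, baaa, baab, bbaa, bbab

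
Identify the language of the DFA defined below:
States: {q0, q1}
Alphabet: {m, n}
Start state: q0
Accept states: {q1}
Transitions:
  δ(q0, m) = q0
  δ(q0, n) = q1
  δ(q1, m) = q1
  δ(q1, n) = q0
Testing a few strings:
  'm' → reject
  'n' → accept
  'nm' → accept
  'nn' → reject
State roles: q0=even number of n's so far; q1=odd number of n's so far
All strings over {m,n} with an odd number of n's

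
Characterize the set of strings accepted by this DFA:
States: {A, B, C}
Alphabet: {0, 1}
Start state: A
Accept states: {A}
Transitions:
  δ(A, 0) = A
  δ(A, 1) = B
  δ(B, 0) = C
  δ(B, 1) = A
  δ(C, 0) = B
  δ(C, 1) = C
Testing a few strings:
  '1001' → accept
  '010' → reject
  '1000' → reject
  '011' → accept
State roles: A=value ≡ 0 (mod 3); B=value ≡ 1 (mod 3); C=value ≡ 2 (mod 3)
All binary strings representing a multiple of 3 (read in base 2; leading zeros allowed and ε counts as 0)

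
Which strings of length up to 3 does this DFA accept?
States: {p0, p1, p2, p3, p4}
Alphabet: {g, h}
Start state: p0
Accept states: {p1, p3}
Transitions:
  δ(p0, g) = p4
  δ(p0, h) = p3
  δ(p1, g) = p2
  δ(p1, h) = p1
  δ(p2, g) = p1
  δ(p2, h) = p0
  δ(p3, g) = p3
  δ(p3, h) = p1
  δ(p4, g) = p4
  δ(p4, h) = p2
h, hg, hh, ghg, hgg, hgh, hhh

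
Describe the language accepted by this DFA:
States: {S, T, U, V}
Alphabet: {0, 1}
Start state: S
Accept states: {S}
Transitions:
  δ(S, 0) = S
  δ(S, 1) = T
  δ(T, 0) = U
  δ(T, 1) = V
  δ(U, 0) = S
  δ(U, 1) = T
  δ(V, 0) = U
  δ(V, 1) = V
Testing a few strings:
  '100' → accept
  '0' → accept
  '0001' → reject
  '01' → reject
State roles: S=value ≡ 0 (mod 4); T=value ≡ 1 (mod 4); U=value ≡ 2 (mod 4); V=value ≡ 3 (mod 4)
All binary strings representing a multiple of 4 (read in base 2; leading zeros allowed and ε counts as 0)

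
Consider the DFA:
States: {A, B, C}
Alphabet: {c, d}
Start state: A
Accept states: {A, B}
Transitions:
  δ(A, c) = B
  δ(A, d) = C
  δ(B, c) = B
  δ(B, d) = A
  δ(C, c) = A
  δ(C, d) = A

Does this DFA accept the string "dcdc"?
Processing string "dcdc":
  A --d--> C
  C --c--> A
  A --d--> C
  C --c--> A
Final state: A
Accept states: {A, B}
Yes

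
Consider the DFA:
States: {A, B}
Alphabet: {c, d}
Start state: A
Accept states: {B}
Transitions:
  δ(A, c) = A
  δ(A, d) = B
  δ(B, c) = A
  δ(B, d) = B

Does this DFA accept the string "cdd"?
Processing string "cdd":
  A --c--> A
  A --d--> B
  B --d--> B
Final state: B
Accept states: {B}
Yes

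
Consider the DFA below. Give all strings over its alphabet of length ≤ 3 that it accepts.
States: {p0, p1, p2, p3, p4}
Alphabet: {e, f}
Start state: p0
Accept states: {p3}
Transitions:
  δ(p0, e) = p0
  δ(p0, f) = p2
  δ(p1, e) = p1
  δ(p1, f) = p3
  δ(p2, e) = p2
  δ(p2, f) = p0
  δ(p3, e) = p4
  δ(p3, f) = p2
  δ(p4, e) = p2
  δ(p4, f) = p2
None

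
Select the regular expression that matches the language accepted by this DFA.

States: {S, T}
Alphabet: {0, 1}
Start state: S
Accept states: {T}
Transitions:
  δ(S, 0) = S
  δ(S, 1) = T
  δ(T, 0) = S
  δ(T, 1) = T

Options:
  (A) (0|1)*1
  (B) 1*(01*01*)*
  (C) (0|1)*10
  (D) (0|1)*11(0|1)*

Check each option against the DFA on short strings; one disagreement eliminates an option:
  (A) (0|1)*1: agrees with the DFA on every string of length ≤ 6
  (B) 1*(01*01*)*: on ε the DFA stays in S and rejects (S ∉ Accept), but the regex matches it → eliminate
  (C) (0|1)*10: on '1' the DFA goes S → T and accepts (T ∈ Accept), but the regex does not match it → eliminate
  (D) (0|1)*11(0|1)*: on '1' the DFA goes S → T and accepts (T ∈ Accept), but the regex does not match it → eliminate
Only (A) is consistent with the DFA.
(A) (0|1)*1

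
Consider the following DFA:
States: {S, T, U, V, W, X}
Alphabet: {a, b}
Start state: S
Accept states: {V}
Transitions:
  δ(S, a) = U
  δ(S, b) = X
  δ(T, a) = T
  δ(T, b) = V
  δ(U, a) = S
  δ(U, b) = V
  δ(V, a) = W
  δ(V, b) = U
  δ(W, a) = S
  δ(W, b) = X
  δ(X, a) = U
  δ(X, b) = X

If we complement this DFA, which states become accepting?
Complement accept states = All states \ Original accept states
= {S, T, U, V, W, X} \ {V}
{S, T, U, W, X}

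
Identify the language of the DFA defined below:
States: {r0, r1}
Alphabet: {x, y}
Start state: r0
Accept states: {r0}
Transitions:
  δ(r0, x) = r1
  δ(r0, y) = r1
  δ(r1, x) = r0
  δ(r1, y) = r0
Testing a few strings:
  'x' → reject
  'yx' → accept
  'xy' → accept
  'yxx' → reject
State roles: r0=even length so far; r1=odd length so far
All strings over {x,y} of even length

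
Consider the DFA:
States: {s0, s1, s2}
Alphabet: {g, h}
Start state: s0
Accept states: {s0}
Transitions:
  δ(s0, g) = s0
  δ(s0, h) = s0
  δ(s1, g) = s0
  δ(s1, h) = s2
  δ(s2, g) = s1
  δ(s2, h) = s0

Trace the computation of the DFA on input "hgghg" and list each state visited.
read 'h': s0 → s0
  read 'g': s0 → s0
  read 'g': s0 → s0
  read 'h': s0 → s0
  read 'g': s0 → s0
s0 -> s0 -> s0 -> s0 -> s0 -> s0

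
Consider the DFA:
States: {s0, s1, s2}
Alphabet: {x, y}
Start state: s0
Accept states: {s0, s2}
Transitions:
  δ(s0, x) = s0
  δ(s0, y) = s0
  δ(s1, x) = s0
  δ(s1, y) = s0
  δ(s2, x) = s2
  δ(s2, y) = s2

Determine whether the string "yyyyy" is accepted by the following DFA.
Processing string "yyyyy":
  s0 --y--> s0
  s0 --y--> s0
  s0 --y--> s0
  s0 --y--> s0
  s0 --y--> s0
Final state: s0
Accept states: {s0, s2}
Yes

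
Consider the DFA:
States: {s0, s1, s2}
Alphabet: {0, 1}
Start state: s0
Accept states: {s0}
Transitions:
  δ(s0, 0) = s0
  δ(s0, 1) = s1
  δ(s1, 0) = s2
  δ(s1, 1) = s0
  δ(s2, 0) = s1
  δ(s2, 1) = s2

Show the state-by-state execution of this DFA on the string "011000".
read '0': s0 → s0
  read '1': s0 → s1
  read '1': s1 → s0
  read '0': s0 → s0
  read '0': s0 → s0
  read '0': s0 → s0
s0 -> s0 -> s1 -> s0 -> s0 -> s0 -> s0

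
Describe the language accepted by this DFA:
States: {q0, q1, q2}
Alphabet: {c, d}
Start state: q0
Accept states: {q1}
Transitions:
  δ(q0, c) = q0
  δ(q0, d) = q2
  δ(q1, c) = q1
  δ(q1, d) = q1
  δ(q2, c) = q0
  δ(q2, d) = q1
Testing a few strings:
  'cdcd' → reject
  'c' → reject
  'd' → reject
  'ddc' → accept
State roles: q0=no progress toward dd; q1=substring dd seen; q2=one trailing d
All strings over {c,d} containing the substring dd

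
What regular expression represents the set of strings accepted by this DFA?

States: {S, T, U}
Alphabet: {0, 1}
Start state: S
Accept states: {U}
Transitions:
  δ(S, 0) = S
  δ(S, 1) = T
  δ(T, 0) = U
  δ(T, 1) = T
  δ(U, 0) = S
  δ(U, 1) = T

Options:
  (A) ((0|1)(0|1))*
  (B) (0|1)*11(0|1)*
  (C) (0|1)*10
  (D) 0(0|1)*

Check each option against the DFA on short strings; one disagreement eliminates an option:
  (A) ((0|1)(0|1))*: on ε the DFA stays in S and rejects (S ∉ Accept), but the regex matches it → eliminate
  (B) (0|1)*11(0|1)*: on '10' the DFA goes S → T → U and accepts (U ∈ Accept), but the regex does not match it → eliminate
  (C) (0|1)*10: agrees with the DFA on every string of length ≤ 6
  (D) 0(0|1)*: on '0' the DFA goes S → S and rejects (S ∉ Accept), but the regex matches it → eliminate
Only (C) is consistent with the DFA.
(C) (0|1)*10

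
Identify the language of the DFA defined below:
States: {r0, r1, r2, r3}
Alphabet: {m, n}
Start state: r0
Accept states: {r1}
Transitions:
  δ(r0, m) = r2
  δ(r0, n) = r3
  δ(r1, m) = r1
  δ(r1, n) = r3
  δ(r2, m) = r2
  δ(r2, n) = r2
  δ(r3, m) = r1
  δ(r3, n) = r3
Testing a few strings:
  'nm' → accept
  'nnnm' → accept
  'mmm' → reject
  'mm' → reject
State roles: r0=no input read; r1=started with n, last symbol m; r2=started with m (dead); r3=started with n, last symbol n
All strings over {m,n} that start with n and end with m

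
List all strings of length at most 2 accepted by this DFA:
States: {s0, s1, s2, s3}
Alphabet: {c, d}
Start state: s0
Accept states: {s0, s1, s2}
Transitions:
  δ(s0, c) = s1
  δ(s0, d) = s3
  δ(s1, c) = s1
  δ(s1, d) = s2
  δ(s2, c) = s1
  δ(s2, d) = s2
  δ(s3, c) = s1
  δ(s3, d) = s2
ε, c, cc, cd, dc, dd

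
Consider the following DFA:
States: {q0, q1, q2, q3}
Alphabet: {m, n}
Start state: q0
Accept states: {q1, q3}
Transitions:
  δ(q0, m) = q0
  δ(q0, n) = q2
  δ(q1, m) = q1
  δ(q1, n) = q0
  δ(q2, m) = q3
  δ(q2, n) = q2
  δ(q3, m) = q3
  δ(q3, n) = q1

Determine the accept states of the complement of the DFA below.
Complement accept states = All states \ Original accept states
= {q0, q1, q2, q3} \ {q1, q3}
{q0, q2}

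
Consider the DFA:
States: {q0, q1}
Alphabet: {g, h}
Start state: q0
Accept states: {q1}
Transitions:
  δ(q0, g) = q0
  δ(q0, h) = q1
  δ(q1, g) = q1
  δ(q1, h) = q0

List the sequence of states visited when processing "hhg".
read 'h': q0 → q1
  read 'h': q1 → q0
  read 'g': q0 → q0
q0 -> q1 -> q0 -> q0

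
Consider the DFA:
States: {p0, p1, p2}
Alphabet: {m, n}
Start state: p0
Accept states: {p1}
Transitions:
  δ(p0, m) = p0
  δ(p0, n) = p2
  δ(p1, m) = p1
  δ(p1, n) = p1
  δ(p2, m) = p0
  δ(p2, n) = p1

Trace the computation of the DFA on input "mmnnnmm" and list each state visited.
read 'm': p0 → p0
  read 'm': p0 → p0
  read 'n': p0 → p2
  read 'n': p2 → p1
  read 'n': p1 → p1
  read 'm': p1 → p1
  read 'm': p1 → p1
p0 -> p0 -> p0 -> p2 -> p1 -> p1 -> p1 -> p1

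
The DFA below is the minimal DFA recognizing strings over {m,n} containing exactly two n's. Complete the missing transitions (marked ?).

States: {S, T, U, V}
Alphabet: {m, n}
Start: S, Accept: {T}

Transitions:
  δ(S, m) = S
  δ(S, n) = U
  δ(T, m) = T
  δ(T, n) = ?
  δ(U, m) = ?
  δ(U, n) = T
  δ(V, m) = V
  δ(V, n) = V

From the language and accept set, identify what each state tracks — S: zero n's; T: two n's; U: one n; V: ≥ three n's (dead).
Each missing δ(q, a) is the state matching the new tracked value after reading a.
δ(T, n) = V; δ(U, m) = U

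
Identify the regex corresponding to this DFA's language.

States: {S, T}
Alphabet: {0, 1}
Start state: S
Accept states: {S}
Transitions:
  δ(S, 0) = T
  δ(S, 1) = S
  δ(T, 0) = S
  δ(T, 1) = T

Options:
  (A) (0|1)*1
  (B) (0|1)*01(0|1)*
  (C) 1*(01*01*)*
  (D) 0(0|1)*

Check each option against the DFA on short strings; one disagreement eliminates an option:
  (A) (0|1)*1: on ε the DFA stays in S and accepts (S ∈ Accept), but the regex does not match it → eliminate
  (B) (0|1)*01(0|1)*: on ε the DFA stays in S and accepts (S ∈ Accept), but the regex does not match it → eliminate
  (C) 1*(01*01*)*: agrees with the DFA on every string of length ≤ 6
  (D) 0(0|1)*: on ε the DFA stays in S and accepts (S ∈ Accept), but the regex does not match it → eliminate
Only (C) is consistent with the DFA.
(C) 1*(01*01*)*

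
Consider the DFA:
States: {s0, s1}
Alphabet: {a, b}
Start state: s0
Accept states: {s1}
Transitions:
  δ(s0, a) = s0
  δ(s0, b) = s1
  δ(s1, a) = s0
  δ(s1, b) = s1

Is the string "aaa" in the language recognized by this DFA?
Processing string "aaa":
  s0 --a--> s0
  s0 --a--> s0
  s0 --a--> s0
Final state: s0
Accept states: {s1}
No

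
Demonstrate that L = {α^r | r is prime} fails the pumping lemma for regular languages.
Assume L is regular with pumping length p. Idea: pumping by a suitable count produces a composite length.
Let q be a prime with q ≥ p and choose s = α^q ∈ L. By the pumping lemma, s = xyz with |xy| ≤ p, |y| = k ≥ 1. Take i = q+1: |xy^(q+1)z| = q + q·k = q(1+k). Since q ≥ 2 and 1+k ≥ 2, q(1+k) is composite, so xy^(q+1)z ∉ L.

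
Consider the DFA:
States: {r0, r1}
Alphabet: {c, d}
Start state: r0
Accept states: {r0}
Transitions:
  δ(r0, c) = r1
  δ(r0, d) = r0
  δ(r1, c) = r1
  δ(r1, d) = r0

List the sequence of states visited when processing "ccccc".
read 'c': r0 → r1
  read 'c': r1 → r1
  read 'c': r1 → r1
  read 'c': r1 → r1
  read 'c': r1 → r1
r0 -> r1 -> r1 -> r1 -> r1 -> r1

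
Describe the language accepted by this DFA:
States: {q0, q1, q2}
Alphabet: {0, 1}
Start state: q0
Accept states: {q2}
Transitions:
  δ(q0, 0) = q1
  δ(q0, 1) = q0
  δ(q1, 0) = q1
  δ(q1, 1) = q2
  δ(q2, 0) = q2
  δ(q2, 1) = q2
Testing a few strings:
  '1001' → accept
  '1101' → accept
  '100' → reject
  '011' → accept
State roles: q0=no 0 seen yet; q1=seen a 0, waiting for 1; q2=substring 01 seen
All binary strings containing the substring 01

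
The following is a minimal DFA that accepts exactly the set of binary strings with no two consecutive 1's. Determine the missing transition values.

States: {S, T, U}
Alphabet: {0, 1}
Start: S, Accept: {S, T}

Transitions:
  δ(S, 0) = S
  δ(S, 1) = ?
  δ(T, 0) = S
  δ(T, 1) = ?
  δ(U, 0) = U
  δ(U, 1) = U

From the language and accept set, identify what each state tracks — S: last symbol not 1 (ok); T: last symbol 1 (ok); U: saw 11 (dead).
Each missing δ(q, a) is the state matching the new tracked value after reading a.
δ(S, 1) = T; δ(T, 1) = U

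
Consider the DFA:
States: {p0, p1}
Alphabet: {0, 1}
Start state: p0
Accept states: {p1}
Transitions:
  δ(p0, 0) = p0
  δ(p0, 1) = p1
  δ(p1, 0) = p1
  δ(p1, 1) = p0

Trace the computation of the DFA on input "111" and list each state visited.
read '1': p0 → p1
  read '1': p1 → p0
  read '1': p0 → p1
p0 -> p1 -> p0 -> p1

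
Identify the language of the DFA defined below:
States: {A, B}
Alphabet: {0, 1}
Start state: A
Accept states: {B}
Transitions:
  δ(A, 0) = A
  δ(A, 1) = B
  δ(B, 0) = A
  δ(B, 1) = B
Testing a few strings:
  '10' → reject
  '00' → reject
  '0' → reject
  '010' → reject
State roles: A=last symbol not 1; B=last symbol is 1
All binary strings ending with 1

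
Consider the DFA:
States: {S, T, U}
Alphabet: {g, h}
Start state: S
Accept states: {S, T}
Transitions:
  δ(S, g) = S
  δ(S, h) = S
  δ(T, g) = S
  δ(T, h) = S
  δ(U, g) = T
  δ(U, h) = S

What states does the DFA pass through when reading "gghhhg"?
read 'g': S → S
  read 'g': S → S
  read 'h': S → S
  read 'h': S → S
  read 'h': S → S
  read 'g': S → S
S -> S -> S -> S -> S -> S -> S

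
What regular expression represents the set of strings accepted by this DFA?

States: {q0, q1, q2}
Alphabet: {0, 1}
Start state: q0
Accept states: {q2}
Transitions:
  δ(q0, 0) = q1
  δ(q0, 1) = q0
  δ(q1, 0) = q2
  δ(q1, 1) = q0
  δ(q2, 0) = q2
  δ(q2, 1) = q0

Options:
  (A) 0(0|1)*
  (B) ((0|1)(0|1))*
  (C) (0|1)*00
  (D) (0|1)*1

Check each option against the DFA on short strings; one disagreement eliminates an option:
  (A) 0(0|1)*: on '0' the DFA goes q0 → q1 and rejects (q1 ∉ Accept), but the regex matches it → eliminate
  (B) ((0|1)(0|1))*: on ε the DFA stays in q0 and rejects (q0 ∉ Accept), but the regex matches it → eliminate
  (C) (0|1)*00: agrees with the DFA on every string of length ≤ 6
  (D) (0|1)*1: on '1' the DFA goes q0 → q0 and rejects (q0 ∉ Accept), but the regex matches it → eliminate
Only (C) is consistent with the DFA.
(C) (0|1)*00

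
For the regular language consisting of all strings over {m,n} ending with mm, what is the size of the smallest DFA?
By Myhill–Nerode, count the distinguishable equivalence classes: three classes — 0, 1, or ≥2 trailing m's.
3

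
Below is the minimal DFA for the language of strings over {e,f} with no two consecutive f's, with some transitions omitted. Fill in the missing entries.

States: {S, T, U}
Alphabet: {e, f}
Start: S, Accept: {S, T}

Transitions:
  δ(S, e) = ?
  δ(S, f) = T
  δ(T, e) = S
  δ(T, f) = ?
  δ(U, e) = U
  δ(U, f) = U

From the language and accept set, identify what each state tracks — S: last symbol not f (ok); T: last symbol f (ok); U: saw ff (dead).
Each missing δ(q, a) is the state matching the new tracked value after reading a.
δ(S, e) = S; δ(T, f) = U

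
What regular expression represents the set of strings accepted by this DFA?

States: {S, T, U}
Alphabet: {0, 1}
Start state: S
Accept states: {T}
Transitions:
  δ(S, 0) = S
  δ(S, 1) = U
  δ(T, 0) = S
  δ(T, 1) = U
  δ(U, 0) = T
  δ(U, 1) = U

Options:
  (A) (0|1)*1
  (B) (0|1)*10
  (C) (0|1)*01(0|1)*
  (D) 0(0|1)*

Check each option against the DFA on short strings; one disagreement eliminates an option:
  (A) (0|1)*1: on '1' the DFA goes S → U and rejects (U ∉ Accept), but the regex matches it → eliminate
  (B) (0|1)*10: agrees with the DFA on every string of length ≤ 6
  (C) (0|1)*01(0|1)*: on '01' the DFA goes S → S → U and rejects (U ∉ Accept), but the regex matches it → eliminate
  (D) 0(0|1)*: on '0' the DFA goes S → S and rejects (S ∉ Accept), but the regex matches it → eliminate
Only (B) is consistent with the DFA.
(B) (0|1)*10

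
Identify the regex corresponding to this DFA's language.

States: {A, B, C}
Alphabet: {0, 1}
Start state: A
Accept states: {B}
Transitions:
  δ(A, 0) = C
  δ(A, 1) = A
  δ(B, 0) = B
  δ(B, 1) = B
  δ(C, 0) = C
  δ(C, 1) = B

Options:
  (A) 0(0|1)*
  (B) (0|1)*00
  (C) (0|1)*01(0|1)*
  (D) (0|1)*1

Check each option against the DFA on short strings; one disagreement eliminates an option:
  (A) 0(0|1)*: on '0' the DFA goes A → C and rejects (C ∉ Accept), but the regex matches it → eliminate
  (B) (0|1)*00: on '00' the DFA goes A → C → C and rejects (C ∉ Accept), but the regex matches it → eliminate
  (C) (0|1)*01(0|1)*: agrees with the DFA on every string of length ≤ 6
  (D) (0|1)*1: on '1' the DFA goes A → A and rejects (A ∉ Accept), but the regex matches it → eliminate
Only (C) is consistent with the DFA.
(C) (0|1)*01(0|1)*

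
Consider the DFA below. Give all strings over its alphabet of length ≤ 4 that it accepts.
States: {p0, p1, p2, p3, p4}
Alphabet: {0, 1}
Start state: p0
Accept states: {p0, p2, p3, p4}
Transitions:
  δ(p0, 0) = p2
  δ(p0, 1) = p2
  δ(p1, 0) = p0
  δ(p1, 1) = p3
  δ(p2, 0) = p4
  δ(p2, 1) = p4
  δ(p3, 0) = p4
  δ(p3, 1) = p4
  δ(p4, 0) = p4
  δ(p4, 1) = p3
ε, 0, 1, 00, 01, 10, 11, 000, 001, 010, 011, 100, 101, 110, 111, 0000, 0001, 0010, 0011, 0100, 0101, 0110, 0111, 1000, 1001, 1010, 1011, 1100, 1101, 1110, 1111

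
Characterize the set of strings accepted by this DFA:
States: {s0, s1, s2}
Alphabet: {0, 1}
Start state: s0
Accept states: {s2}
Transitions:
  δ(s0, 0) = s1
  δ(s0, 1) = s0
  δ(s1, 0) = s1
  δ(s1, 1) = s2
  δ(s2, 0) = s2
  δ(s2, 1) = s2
Testing a few strings:
  '1110' → reject
  '010' → accept
  '01' → accept
  '0' → reject
State roles: s0=no 0 seen yet; s1=seen a 0, waiting for 1; s2=substring 01 seen
All binary strings containing the substring 01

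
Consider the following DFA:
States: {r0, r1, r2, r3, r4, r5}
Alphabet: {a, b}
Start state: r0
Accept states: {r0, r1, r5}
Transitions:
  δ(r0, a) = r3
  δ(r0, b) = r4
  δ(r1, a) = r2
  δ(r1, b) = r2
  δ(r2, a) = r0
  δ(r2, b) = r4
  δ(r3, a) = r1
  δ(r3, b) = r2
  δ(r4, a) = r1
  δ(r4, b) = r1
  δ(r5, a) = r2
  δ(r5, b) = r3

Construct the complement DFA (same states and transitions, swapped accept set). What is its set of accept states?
Complement accept states = All states \ Original accept states
= {r0, r1, r2, r3, r4, r5} \ {r0, r1, r5}
{r2, r3, r4}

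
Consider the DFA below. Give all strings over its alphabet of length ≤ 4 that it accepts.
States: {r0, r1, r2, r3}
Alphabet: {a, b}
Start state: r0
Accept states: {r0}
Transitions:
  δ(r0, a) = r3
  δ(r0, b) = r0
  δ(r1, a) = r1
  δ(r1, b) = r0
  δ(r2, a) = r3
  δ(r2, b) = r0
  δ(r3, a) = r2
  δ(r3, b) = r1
ε, b, bb, aab, abb, bbb, aabb, abab, abbb, baab, babb, bbbb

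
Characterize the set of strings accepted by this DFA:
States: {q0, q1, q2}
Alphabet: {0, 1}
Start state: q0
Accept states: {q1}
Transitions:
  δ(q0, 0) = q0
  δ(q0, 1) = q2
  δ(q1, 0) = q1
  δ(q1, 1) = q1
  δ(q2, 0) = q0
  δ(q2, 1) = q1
Testing a few strings:
  '101' → reject
  '110' → accept
  '1110' → accept
  '0100' → reject
State roles: q0=no progress toward 11; q1=substring 11 seen; q2=one trailing 1
All binary strings containing the substring 11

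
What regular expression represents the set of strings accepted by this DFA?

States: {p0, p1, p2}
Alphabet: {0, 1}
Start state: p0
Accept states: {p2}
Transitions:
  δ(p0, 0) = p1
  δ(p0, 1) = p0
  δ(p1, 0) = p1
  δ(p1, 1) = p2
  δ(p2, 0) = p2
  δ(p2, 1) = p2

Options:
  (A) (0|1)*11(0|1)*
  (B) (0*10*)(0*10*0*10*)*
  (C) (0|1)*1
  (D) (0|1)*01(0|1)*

Check each option against the DFA on short strings; one disagreement eliminates an option:
  (A) (0|1)*11(0|1)*: on '01' the DFA goes p0 → p1 → p2 and accepts (p2 ∈ Accept), but the regex does not match it → eliminate
  (B) (0*10*)(0*10*0*10*)*: on '1' the DFA goes p0 → p0 and rejects (p0 ∉ Accept), but the regex matches it → eliminate
  (C) (0|1)*1: on '1' the DFA goes p0 → p0 and rejects (p0 ∉ Accept), but the regex matches it → eliminate
  (D) (0|1)*01(0|1)*: agrees with the DFA on every string of length ≤ 6
Only (D) is consistent with the DFA.
(D) (0|1)*01(0|1)*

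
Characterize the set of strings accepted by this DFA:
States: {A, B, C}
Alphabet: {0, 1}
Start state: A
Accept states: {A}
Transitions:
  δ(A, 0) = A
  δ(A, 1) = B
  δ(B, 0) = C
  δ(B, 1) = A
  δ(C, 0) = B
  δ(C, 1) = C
Testing a few strings:
  '1111' → accept
  '100' → reject
  '001' → reject
  '10' → reject
State roles: A=value ≡ 0 (mod 3); B=value ≡ 1 (mod 3); C=value ≡ 2 (mod 3)
All binary strings representing a multiple of 3 (read in base 2; leading zeros allowed and ε counts as 0)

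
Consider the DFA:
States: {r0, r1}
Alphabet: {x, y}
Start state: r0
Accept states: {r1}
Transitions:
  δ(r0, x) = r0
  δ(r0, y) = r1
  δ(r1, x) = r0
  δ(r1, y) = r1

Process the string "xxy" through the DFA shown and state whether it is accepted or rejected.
Processing string "xxy":
  r0 --x--> r0
  r0 --x--> r0
  r0 --y--> r1
Final state: r1
Accept states: {r1}
Yes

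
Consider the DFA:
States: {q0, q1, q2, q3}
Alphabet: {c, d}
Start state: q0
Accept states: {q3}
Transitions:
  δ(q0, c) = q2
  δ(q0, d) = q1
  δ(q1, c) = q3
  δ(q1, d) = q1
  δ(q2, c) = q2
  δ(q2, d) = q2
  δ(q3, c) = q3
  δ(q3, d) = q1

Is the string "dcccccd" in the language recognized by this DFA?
Processing string "dcccccd":
  q0 --d--> q1
  q1 --c--> q3
  q3 --c--> q3
  q3 --c--> q3
  q3 --c--> q3
  q3 --c--> q3
  q3 --d--> q1
Final state: q1
Accept states: {q3}
No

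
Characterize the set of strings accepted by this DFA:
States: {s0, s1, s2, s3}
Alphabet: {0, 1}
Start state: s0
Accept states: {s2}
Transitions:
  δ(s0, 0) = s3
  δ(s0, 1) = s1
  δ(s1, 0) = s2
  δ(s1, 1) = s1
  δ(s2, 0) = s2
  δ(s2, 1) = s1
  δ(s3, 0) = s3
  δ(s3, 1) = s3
Testing a few strings:
  '000' → reject
  '00' → reject
  '0001' → reject
  '10' → accept
State roles: s0=no input read; s1=started with 1, last symbol 1; s2=started with 1, last symbol 0; s3=started with 0 (dead)
All binary strings that start with 1 and end with 0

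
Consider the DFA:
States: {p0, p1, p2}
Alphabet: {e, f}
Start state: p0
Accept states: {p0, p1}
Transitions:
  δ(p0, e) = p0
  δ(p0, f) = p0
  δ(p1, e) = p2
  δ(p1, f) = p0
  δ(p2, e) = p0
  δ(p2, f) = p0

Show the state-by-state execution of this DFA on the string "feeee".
read 'f': p0 → p0
  read 'e': p0 → p0
  read 'e': p0 → p0
  read 'e': p0 → p0
  read 'e': p0 → p0
p0 -> p0 -> p0 -> p0 -> p0 -> p0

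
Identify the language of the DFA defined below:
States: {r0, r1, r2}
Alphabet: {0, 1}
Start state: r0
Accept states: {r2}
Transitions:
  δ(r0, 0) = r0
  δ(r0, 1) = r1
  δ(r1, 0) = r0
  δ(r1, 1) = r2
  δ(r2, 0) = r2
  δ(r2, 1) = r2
Testing a few strings:
  '00' → reject
  '1' → reject
  '0' → reject
  '1101' → accept
State roles: r0=no progress toward 11; r1=one trailing 1; r2=substring 11 seen
All binary strings containing the substring 11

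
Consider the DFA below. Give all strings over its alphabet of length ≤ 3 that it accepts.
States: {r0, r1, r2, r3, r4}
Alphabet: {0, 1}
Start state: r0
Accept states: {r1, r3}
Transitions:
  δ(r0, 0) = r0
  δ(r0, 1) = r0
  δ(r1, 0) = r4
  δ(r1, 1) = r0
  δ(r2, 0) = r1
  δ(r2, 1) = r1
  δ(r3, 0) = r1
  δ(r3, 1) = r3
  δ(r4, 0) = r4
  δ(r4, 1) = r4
None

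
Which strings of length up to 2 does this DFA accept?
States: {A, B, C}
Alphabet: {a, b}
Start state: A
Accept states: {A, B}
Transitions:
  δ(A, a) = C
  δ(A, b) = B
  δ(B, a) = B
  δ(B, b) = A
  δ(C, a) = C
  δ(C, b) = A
ε, b, ab, ba, bb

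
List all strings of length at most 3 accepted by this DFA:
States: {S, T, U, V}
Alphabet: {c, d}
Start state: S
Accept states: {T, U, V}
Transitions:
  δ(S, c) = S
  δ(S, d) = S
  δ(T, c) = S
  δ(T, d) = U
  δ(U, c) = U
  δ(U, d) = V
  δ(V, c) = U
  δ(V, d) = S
None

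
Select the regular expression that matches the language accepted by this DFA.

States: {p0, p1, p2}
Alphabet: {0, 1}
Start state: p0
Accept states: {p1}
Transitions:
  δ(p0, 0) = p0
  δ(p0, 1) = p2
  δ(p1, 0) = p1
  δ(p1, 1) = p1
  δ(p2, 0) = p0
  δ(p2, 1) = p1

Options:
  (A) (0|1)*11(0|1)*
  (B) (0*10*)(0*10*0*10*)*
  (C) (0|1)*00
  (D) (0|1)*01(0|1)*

Check each option against the DFA on short strings; one disagreement eliminates an option:
  (A) (0|1)*11(0|1)*: agrees with the DFA on every string of length ≤ 6
  (B) (0*10*)(0*10*0*10*)*: on '1' the DFA goes p0 → p2 and rejects (p2 ∉ Accept), but the regex matches it → eliminate
  (C) (0|1)*00: on '00' the DFA goes p0 → p0 → p0 and rejects (p0 ∉ Accept), but the regex matches it → eliminate
  (D) (0|1)*01(0|1)*: on '01' the DFA goes p0 → p0 → p2 and rejects (p2 ∉ Accept), but the regex matches it → eliminate
Only (A) is consistent with the DFA.
(A) (0|1)*11(0|1)*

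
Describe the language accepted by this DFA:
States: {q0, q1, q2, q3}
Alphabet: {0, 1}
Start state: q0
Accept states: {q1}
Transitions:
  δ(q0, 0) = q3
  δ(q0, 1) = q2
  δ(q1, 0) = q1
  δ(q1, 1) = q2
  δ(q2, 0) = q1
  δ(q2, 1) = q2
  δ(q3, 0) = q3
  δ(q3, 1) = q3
Testing a few strings:
  '1' → reject
  '01' → reject
  '1001' → reject
  '10' → accept
State roles: q0=no input read; q1=started with 1, last symbol 0; q2=started with 1, last symbol 1; q3=started with 0 (dead)
All binary strings that start with 1 and end with 0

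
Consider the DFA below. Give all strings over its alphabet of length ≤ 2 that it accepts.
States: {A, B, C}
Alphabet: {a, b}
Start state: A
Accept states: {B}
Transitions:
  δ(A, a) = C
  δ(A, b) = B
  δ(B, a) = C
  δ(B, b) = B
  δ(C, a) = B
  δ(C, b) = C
b, aa, bb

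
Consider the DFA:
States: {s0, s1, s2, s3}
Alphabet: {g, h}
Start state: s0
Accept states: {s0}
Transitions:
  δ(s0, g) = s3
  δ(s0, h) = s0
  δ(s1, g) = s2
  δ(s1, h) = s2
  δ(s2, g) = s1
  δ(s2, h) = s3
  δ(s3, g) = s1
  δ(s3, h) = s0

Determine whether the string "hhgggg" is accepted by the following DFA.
Processing string "hhgggg":
  s0 --h--> s0
  s0 --h--> s0
  s0 --g--> s3
  s3 --g--> s1
  s1 --g--> s2
  s2 --g--> s1
Final state: s1
Accept states: {s0}
No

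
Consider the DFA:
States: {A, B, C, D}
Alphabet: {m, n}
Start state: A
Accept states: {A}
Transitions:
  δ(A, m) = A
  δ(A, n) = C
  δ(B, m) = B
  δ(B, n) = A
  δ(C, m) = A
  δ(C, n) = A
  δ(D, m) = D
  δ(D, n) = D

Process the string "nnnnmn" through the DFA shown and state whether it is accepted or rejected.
Processing string "nnnnmn":
  A --n--> C
  C --n--> A
  A --n--> C
  C --n--> A
  A --m--> A
  A --n--> C
Final state: C
Accept states: {A}
No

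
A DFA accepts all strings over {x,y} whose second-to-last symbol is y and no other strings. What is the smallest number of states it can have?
By Myhill–Nerode, count the distinguishable equivalence classes: 2^2 = 4 classes — the DFA must remember the last 2 symbols read; every pair of distinct length-2 suffixes is distinguishable by some continuation.
4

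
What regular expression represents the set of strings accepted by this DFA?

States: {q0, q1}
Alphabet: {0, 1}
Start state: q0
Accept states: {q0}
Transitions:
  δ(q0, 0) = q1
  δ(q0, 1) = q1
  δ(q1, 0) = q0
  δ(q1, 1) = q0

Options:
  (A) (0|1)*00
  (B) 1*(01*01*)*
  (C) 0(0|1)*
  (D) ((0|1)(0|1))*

Check each option against the DFA on short strings; one disagreement eliminates an option:
  (A) (0|1)*00: on ε the DFA stays in q0 and accepts (q0 ∈ Accept), but the regex does not match it → eliminate
  (B) 1*(01*01*)*: on '1' the DFA goes q0 → q1 and rejects (q1 ∉ Accept), but the regex matches it → eliminate
  (C) 0(0|1)*: on ε the DFA stays in q0 and accepts (q0 ∈ Accept), but the regex does not match it → eliminate
  (D) ((0|1)(0|1))*: agrees with the DFA on every string of length ≤ 6
Only (D) is consistent with the DFA.
(D) ((0|1)(0|1))*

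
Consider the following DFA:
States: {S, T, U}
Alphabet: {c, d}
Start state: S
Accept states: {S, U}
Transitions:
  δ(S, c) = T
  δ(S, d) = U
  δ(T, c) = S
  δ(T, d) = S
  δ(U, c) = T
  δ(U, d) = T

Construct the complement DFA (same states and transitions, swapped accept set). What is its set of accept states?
Complement accept states = All states \ Original accept states
= {S, T, U} \ {S, U}
{T}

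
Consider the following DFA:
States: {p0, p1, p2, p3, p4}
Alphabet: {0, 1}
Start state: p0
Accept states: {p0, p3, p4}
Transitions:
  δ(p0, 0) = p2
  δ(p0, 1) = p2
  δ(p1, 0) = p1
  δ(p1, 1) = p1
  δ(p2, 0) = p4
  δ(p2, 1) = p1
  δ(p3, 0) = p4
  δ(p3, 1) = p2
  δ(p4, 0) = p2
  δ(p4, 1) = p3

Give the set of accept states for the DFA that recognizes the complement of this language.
Complement accept states = All states \ Original accept states
= {p0, p1, p2, p3, p4} \ {p0, p3, p4}
{p1, p2}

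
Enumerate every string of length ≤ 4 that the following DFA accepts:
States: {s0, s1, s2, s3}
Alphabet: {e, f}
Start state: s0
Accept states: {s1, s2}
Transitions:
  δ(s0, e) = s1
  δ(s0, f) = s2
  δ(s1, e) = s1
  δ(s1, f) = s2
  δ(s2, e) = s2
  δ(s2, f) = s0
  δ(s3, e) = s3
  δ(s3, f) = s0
e, f, ee, ef, fe, eee, eef, efe, fee, ffe, fff, eeee, eeef, eefe, efee, effe, efff, feee, fefe, feff, ffee, ffef, fffe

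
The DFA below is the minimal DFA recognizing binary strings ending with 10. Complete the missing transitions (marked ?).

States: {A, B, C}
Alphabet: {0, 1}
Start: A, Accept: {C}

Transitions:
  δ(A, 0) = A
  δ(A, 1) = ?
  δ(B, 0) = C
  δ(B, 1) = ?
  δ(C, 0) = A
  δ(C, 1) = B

From the language and accept set, identify what each state tracks — A: no suffix match; B: one trailing 1; C: suffix is 10.
Each missing δ(q, a) is the state matching the new tracked value after reading a.
δ(A, 1) = B; δ(B, 1) = B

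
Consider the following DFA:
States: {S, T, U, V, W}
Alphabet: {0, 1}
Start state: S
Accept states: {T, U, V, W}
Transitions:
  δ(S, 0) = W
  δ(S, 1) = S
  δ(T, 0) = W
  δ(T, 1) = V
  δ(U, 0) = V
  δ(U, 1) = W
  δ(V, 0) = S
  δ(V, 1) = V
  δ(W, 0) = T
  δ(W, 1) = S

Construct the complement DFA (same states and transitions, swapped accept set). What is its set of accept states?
Complement accept states = All states \ Original accept states
= {S, T, U, V, W} \ {T, U, V, W}
{S}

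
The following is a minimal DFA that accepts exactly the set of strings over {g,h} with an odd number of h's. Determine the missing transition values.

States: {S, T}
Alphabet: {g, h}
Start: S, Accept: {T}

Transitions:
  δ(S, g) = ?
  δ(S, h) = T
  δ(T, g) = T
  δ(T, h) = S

From the language and accept set, identify what each state tracks — S: even number of h's so far; T: odd number of h's so far.
Each missing δ(q, a) is the state matching the new tracked value after reading a.
δ(S, g) = S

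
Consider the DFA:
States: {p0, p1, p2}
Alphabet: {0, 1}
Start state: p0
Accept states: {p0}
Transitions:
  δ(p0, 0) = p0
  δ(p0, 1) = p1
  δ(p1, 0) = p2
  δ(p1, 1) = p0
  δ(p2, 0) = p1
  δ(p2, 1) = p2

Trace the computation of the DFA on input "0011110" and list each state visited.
read '0': p0 → p0
  read '0': p0 → p0
  read '1': p0 → p1
  read '1': p1 → p0
  read '1': p0 → p1
  read '1': p1 → p0
  read '0': p0 → p0
p0 -> p0 -> p0 -> p1 -> p0 -> p1 -> p0 -> p0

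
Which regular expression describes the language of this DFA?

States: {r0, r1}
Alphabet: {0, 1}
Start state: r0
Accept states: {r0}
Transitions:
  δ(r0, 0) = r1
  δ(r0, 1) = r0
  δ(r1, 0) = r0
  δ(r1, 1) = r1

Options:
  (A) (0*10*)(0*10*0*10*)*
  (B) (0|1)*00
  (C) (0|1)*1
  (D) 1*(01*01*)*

Check each option against the DFA on short strings; one disagreement eliminates an option:
  (A) (0*10*)(0*10*0*10*)*: on ε the DFA stays in r0 and accepts (r0 ∈ Accept), but the regex does not match it → eliminate
  (B) (0|1)*00: on ε the DFA stays in r0 and accepts (r0 ∈ Accept), but the regex does not match it → eliminate
  (C) (0|1)*1: on ε the DFA stays in r0 and accepts (r0 ∈ Accept), but the regex does not match it → eliminate
  (D) 1*(01*01*)*: agrees with the DFA on every string of length ≤ 6
Only (D) is consistent with the DFA.
(D) 1*(01*01*)*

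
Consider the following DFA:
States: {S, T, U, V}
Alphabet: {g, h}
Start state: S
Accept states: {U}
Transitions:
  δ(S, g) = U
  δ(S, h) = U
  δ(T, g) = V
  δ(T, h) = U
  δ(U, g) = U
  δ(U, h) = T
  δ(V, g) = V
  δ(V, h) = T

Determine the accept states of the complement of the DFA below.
Complement accept states = All states \ Original accept states
= {S, T, U, V} \ {U}
{S, T, V}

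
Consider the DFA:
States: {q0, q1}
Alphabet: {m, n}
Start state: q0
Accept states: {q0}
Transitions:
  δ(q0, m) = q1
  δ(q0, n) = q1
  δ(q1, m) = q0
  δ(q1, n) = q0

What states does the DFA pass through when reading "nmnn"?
read 'n': q0 → q1
  read 'm': q1 → q0
  read 'n': q0 → q1
  read 'n': q1 → q0
q0 -> q1 -> q0 -> q1 -> q0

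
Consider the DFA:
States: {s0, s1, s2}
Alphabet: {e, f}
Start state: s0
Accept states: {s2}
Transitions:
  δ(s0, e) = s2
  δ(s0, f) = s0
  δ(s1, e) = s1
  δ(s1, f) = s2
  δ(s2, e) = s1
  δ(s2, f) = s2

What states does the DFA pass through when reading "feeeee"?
read 'f': s0 → s0
  read 'e': s0 → s2
  read 'e': s2 → s1
  read 'e': s1 → s1
  read 'e': s1 → s1
  read 'e': s1 → s1
s0 -> s0 -> s2 -> s1 -> s1 -> s1 -> s1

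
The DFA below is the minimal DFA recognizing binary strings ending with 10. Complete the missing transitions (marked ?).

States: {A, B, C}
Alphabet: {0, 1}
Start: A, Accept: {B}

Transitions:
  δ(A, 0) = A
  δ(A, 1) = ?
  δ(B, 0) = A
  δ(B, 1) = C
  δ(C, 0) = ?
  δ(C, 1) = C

From the language and accept set, identify what each state tracks — A: no suffix match; B: suffix is 10; C: one trailing 1.
Each missing δ(q, a) is the state matching the new tracked value after reading a.
δ(A, 1) = C; δ(C, 0) = B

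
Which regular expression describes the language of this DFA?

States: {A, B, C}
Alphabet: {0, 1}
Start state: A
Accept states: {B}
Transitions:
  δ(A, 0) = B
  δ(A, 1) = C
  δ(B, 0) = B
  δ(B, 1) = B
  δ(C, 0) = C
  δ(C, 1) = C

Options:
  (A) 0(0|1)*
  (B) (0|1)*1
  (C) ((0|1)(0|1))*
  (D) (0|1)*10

Check each option against the DFA on short strings; one disagreement eliminates an option:
  (A) 0(0|1)*: agrees with the DFA on every string of length ≤ 6
  (B) (0|1)*1: on '0' the DFA goes A → B and accepts (B ∈ Accept), but the regex does not match it → eliminate
  (C) ((0|1)(0|1))*: on ε the DFA stays in A and rejects (A ∉ Accept), but the regex matches it → eliminate
  (D) (0|1)*10: on '0' the DFA goes A → B and accepts (B ∈ Accept), but the regex does not match it → eliminate
Only (A) is consistent with the DFA.
(A) 0(0|1)*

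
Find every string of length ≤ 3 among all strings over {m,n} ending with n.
n, mn, nn, mmn, mnn, nmn, nnn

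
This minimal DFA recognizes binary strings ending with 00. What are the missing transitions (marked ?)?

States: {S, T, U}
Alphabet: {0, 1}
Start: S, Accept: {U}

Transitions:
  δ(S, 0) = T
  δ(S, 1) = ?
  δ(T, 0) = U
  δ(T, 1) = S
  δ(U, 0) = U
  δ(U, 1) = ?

From the language and accept set, identify what each state tracks — S: last symbol not 0; T: one trailing 0; U: two trailing 0's.
Each missing δ(q, a) is the state matching the new tracked value after reading a.
δ(S, 1) = S; δ(U, 1) = S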